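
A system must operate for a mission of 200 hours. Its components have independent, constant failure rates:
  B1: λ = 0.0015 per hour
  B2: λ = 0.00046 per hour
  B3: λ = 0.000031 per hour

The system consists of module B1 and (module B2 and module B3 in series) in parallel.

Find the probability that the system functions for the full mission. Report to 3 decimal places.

R(B1) = exp(−0.0015 × 200) = 0.74082
R(B2) = exp(−0.00046 × 200) = 0.91211
R(B3) = exp(−0.000031 × 200) = 0.99382
Series (B2 and B3): 0.91211 × 0.99382 = 0.90647
Parallel (B1 and [0.90647]): 1 − (1 − 0.74082)(1 − 0.90647) = 0.976

0.976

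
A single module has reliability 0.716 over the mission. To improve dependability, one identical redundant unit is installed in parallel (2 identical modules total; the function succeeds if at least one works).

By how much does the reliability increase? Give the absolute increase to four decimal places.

R_before = 0.716
R_after = 1 − (1 − 0.716)^2 = 0.9193
ΔR = 0.9193 − 0.716 = 0.2033

0.2033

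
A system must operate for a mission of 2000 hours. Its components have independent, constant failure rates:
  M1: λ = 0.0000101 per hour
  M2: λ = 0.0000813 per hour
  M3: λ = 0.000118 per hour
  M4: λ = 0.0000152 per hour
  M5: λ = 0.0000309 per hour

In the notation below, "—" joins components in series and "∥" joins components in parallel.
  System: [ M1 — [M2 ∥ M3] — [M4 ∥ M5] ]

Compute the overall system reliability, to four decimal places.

0.9474

R(M1) = exp(−0.0000101 × 2000) = 0.980003
R(M2) = exp(−0.0000813 × 2000) = 0.849931
R(M3) = exp(−0.000118 × 2000) = 0.789781
R(M4) = exp(−0.0000152 × 2000) = 0.970057
R(M5) = exp(−0.0000309 × 2000) = 0.940071
Parallel (M2 and M3): 1 − (1 − 0.849931)(1 − 0.789781) = 0.968453
Parallel (M4 and M5): 1 − (1 − 0.970057)(1 − 0.940071) = 0.998206
Series (M1, [0.968453], and [0.998206]): 0.980003 × 0.968453 × 0.998206 = 0.9474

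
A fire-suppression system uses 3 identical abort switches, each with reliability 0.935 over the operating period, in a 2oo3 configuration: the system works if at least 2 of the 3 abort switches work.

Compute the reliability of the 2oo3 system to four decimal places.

0.9879

R = Σ_{i=2}^{3} C(3,i) p^i (1−p)^{3−i} with p = 0.935
C(3,2)·0.935^2·0.065^1 = 0.170474
C(3,3)·0.935^3·0.065^0 = 0.817400
Sum = 0.9879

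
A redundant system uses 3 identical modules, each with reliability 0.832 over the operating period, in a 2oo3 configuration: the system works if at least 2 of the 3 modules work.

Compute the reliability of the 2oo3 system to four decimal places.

0.9248

R = Σ_{i=2}^{3} C(3,i) p^i (1−p)^{3−i} with p = 0.832
C(3,2)·0.832^2·0.168^1 = 0.348881
C(3,3)·0.832^3·0.168^0 = 0.575930
Sum = 0.9248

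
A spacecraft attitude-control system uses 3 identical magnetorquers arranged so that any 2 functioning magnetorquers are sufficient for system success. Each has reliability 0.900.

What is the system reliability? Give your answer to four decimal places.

R = Σ_{i=2}^{3} C(3,i) p^i (1−p)^{3−i} with p = 0.900
C(3,2)·0.900^2·0.100^1 = 0.243000
C(3,3)·0.900^3·0.100^0 = 0.729000
Sum = 0.9720

0.9720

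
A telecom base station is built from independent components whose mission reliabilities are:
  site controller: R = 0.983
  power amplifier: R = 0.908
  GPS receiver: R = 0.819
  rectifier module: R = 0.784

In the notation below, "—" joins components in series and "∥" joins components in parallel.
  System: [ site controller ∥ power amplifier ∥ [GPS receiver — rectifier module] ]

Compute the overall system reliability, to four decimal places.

0.9994

Series (GPS receiver and rectifier module): 0.819000 × 0.784000 = 0.642096
Parallel (site controller, power amplifier, and [0.642096]): 1 − (1 − 0.983000)(1 − 0.908000)(1 − 0.642096) = 0.9994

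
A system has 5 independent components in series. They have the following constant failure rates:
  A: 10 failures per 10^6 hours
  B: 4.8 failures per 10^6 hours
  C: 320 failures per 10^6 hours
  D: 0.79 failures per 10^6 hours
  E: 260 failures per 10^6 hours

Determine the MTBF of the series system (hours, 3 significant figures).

1680

Series of exponential components: λ_sys = Σ λ_i
λ_sys = 0.000010 + 0.0000048 + 0.00032 + 0.00000079 + 0.00026 = 5.9559e-04 /h
MTBF = 1 / λ_sys = 1680 h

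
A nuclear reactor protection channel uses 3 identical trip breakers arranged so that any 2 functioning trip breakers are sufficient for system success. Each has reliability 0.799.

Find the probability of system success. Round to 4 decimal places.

R = Σ_{i=2}^{3} C(3,i) p^i (1−p)^{3−i} with p = 0.799
C(3,2)·0.799^2·0.201^1 = 0.384956
C(3,3)·0.799^3·0.201^0 = 0.510082
Sum = 0.8950

0.8950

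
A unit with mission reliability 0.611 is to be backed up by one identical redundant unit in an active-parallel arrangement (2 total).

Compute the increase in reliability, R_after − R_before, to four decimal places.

0.2377

R_before = 0.611
R_after = 1 − (1 − 0.611)^2 = 0.8487
ΔR = 0.8487 − 0.611 = 0.2377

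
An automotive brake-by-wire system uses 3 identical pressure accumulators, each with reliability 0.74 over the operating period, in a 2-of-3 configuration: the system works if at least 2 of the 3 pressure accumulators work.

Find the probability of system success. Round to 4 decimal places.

0.8324

R = Σ_{i=2}^{3} C(3,i) p^i (1−p)^{3−i} with p = 0.74
C(3,2)·0.74^2·0.26^1 = 0.427128
C(3,3)·0.74^3·0.26^0 = 0.405224
Sum = 0.8324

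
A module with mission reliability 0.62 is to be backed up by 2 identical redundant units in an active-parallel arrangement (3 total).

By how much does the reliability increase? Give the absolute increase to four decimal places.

0.3251

R_before = 0.62
R_after = 1 − (1 − 0.62)^3 = 0.9451
ΔR = 0.9451 − 0.62 = 0.3251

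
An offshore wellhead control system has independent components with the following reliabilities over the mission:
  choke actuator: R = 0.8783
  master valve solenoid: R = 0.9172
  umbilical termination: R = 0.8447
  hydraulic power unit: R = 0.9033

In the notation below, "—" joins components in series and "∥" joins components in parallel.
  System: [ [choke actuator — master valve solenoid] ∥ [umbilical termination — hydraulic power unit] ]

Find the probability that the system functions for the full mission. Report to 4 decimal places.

0.9539

Series (choke actuator and master valve solenoid): 0.878300 × 0.917200 = 0.805577
Series (umbilical termination and hydraulic power unit): 0.844700 × 0.903300 = 0.763018
Parallel ([0.805577] and [0.763018]): 1 − (1 − 0.805577)(1 − 0.763018) = 0.9539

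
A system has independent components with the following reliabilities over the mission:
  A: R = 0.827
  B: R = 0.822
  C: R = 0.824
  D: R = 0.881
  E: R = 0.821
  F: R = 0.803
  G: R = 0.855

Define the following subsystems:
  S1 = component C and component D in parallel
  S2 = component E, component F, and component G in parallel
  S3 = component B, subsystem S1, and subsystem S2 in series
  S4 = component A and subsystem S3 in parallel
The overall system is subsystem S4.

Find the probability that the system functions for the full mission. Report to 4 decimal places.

Parallel (C and D): 1 − (1 − 0.824000)(1 − 0.881000) = 0.979056
Parallel (E, F, and G): 1 − (1 − 0.821000)(1 − 0.803000)(1 − 0.855000) = 0.994887
Series (B, [0.979056], and [0.994887]): 0.822000 × 0.979056 × 0.994887 = 0.800669
Parallel (A and [0.800669]): 1 − (1 − 0.827000)(1 − 0.800669) = 0.9655

0.9655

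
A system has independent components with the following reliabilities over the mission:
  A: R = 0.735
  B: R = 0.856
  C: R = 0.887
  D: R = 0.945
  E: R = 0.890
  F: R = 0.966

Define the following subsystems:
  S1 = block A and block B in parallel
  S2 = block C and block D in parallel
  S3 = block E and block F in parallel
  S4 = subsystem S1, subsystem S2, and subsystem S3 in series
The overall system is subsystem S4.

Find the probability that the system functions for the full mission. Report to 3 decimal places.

Parallel (A and B): 1 − (1 − 0.73500)(1 − 0.85600) = 0.96184
Parallel (C and D): 1 − (1 − 0.88700)(1 − 0.94500) = 0.99379
Parallel (E and F): 1 − (1 − 0.89000)(1 − 0.96600) = 0.99626
Series ([0.96184], [0.99379], and [0.99626]): 0.96184 × 0.99379 × 0.99626 = 0.952

0.952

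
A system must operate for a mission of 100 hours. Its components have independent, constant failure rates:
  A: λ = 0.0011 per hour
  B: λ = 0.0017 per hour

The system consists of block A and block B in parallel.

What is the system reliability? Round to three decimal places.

R(A) = exp(−0.0011 × 100) = 0.89583
R(B) = exp(−0.0017 × 100) = 0.84366
Parallel (A and B): 1 − (1 − 0.89583)(1 − 0.84366) = 0.984

0.984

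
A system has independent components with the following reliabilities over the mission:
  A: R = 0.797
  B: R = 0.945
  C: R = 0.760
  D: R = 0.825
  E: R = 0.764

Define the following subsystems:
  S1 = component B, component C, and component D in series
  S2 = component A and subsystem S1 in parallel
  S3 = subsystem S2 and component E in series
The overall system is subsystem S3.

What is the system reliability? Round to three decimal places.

0.701

Series (B, C, and D): 0.94500 × 0.76000 × 0.82500 = 0.59252
Parallel (A and [0.59252]): 1 − (1 − 0.79700)(1 − 0.59252) = 0.91728
Series ([0.91728] and E): 0.91728 × 0.76400 = 0.701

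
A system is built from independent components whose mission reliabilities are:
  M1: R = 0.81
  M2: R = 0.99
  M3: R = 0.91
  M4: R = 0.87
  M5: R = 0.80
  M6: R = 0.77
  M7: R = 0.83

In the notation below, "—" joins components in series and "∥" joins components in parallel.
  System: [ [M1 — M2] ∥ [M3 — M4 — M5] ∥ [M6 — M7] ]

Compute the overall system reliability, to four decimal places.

Series (M1 and M2): 0.810000 × 0.990000 = 0.801900
Series (M3, M4, and M5): 0.910000 × 0.870000 × 0.800000 = 0.633360
Series (M6 and M7): 0.770000 × 0.830000 = 0.639100
Parallel ([0.801900], [0.633360], and [0.639100]): 1 − (1 − 0.801900)(1 − 0.633360)(1 − 0.639100) = 0.9738

0.9738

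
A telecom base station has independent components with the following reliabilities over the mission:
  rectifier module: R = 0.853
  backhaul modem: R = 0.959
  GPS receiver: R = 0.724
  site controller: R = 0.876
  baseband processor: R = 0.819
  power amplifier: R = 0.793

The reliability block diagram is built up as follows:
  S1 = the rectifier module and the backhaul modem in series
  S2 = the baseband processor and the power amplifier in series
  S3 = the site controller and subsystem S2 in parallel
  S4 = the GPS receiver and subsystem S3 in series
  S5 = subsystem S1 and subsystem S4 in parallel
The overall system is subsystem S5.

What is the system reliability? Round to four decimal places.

Series (rectifier module and backhaul modem): 0.853000 × 0.959000 = 0.818027
Series (baseband processor and power amplifier): 0.819000 × 0.793000 = 0.649467
Parallel (site controller and [0.649467]): 1 − (1 − 0.876000)(1 − 0.649467) = 0.956534
Series (GPS receiver and [0.956534]): 0.724000 × 0.956534 = 0.692531
Parallel ([0.818027] and [0.692531]): 1 − (1 − 0.818027)(1 − 0.692531) = 0.9440

0.9440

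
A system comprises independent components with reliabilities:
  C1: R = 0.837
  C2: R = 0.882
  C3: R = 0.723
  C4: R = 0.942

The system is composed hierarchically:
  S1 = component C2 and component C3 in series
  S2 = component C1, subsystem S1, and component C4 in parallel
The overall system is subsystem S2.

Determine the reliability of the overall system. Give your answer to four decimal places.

0.9966

Series (C2 and C3): 0.882000 × 0.723000 = 0.637686
Parallel (C1, [0.637686], and C4): 1 − (1 − 0.837000)(1 − 0.637686)(1 − 0.942000) = 0.9966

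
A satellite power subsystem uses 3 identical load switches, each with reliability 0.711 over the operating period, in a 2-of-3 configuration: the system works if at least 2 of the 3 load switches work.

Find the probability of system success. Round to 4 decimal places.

0.7977

R = Σ_{i=2}^{3} C(3,i) p^i (1−p)^{3−i} with p = 0.711
C(3,2)·0.711^2·0.289^1 = 0.438287
C(3,3)·0.711^3·0.289^0 = 0.359425
Sum = 0.7977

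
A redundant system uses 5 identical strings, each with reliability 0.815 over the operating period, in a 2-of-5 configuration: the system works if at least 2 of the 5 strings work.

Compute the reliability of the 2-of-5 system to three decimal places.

0.995

R = Σ_{i=2}^{5} C(5,i) p^i (1−p)^{5−i} with p = 0.815
C(5,2)·0.815^2·0.185^3 = 0.04206
C(5,3)·0.815^3·0.185^2 = 0.18527
C(5,4)·0.815^4·0.185^1 = 0.40811
C(5,5)·0.815^5·0.185^0 = 0.35957
Sum = 0.995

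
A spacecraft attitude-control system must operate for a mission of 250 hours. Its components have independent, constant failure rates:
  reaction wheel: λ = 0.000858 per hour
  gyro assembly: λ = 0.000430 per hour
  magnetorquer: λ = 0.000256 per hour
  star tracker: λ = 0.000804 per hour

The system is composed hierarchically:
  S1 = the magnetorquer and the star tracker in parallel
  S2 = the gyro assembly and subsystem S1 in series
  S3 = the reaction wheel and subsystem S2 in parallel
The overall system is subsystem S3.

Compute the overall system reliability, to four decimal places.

R(reaction wheel) = exp(−0.000858 × 250) = 0.806945
R(gyro assembly) = exp(−0.000430 × 250) = 0.898077
R(magnetorquer) = exp(−0.000256 × 250) = 0.938005
R(star tracker) = exp(−0.000804 × 250) = 0.817912
Parallel (magnetorquer and star tracker): 1 − (1 − 0.938005)(1 − 0.817912) = 0.988711
Series (gyro assembly and [0.988711]): 0.898077 × 0.988711 = 0.887939
Parallel (reaction wheel and [0.887939]): 1 − (1 − 0.806945)(1 − 0.887939) = 0.9784

0.9784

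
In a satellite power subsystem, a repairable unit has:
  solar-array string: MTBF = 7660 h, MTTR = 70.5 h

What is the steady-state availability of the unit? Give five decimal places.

0.99088

A(solar-array string) = MTBF/(MTBF+MTTR) = 7660/(7660+70.5) = 0.99088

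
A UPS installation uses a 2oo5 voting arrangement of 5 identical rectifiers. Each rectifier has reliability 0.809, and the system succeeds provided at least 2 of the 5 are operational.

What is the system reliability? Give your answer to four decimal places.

0.9944

R = Σ_{i=2}^{5} C(5,i) p^i (1−p)^{5−i} with p = 0.809
C(5,2)·0.809^2·0.191^3 = 0.045603
C(5,3)·0.809^3·0.191^2 = 0.193158
C(5,4)·0.809^4·0.191^1 = 0.409070
C(5,5)·0.809^5·0.191^0 = 0.346531
Sum = 0.9944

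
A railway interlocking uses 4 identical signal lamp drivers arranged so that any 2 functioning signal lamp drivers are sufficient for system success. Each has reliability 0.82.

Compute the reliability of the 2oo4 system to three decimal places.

0.980

R = Σ_{i=2}^{4} C(4,i) p^i (1−p)^{4−i} with p = 0.82
C(4,2)·0.82^2·0.18^2 = 0.13071
C(4,3)·0.82^3·0.18^1 = 0.39698
C(4,4)·0.82^4·0.18^0 = 0.45212
Sum = 0.980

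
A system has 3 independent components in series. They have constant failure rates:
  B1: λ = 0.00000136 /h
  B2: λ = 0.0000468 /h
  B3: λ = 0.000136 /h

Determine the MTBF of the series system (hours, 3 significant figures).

Series of exponential components: λ_sys = Σ λ_i
λ_sys = 0.00000136 + 0.0000468 + 0.000136 = 1.8416e-04 /h
MTBF = 1 / λ_sys = 5430 h

5430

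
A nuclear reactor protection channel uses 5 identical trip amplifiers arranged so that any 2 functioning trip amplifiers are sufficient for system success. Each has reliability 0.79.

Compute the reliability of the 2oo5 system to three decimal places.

R = Σ_{i=2}^{5} C(5,i) p^i (1−p)^{5−i} with p = 0.79
C(5,2)·0.79^2·0.21^3 = 0.05780
C(5,3)·0.79^3·0.21^2 = 0.21743
C(5,4)·0.79^4·0.21^1 = 0.40898
C(5,5)·0.79^5·0.21^0 = 0.30771
Sum = 0.992

0.992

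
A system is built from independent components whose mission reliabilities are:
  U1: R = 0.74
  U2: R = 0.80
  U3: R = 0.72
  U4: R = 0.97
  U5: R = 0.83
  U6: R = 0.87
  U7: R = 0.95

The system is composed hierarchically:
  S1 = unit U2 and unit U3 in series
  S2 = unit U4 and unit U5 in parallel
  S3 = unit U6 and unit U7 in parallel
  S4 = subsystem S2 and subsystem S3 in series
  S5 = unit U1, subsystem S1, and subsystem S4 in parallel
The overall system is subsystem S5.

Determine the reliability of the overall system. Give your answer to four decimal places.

Series (U2 and U3): 0.800000 × 0.720000 = 0.576000
Parallel (U4 and U5): 1 − (1 − 0.970000)(1 − 0.830000) = 0.994900
Parallel (U6 and U7): 1 − (1 − 0.870000)(1 − 0.950000) = 0.993500
Series ([0.994900] and [0.993500]): 0.994900 × 0.993500 = 0.988433
Parallel (U1, [0.576000], and [0.988433]): 1 − (1 − 0.740000)(1 − 0.576000)(1 − 0.988433) = 0.9987

0.9987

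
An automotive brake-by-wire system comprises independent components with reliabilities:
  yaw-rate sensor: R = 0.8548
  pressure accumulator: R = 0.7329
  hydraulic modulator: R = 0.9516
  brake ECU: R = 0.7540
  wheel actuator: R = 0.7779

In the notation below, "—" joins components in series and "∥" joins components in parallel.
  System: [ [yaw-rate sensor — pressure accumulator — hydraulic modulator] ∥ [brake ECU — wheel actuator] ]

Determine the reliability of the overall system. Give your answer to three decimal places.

Series (yaw-rate sensor, pressure accumulator, and hydraulic modulator): 0.85480 × 0.73290 × 0.95160 = 0.59616
Series (brake ECU and wheel actuator): 0.75400 × 0.77790 = 0.58654
Parallel ([0.59616] and [0.58654]): 1 − (1 − 0.59616)(1 − 0.58654) = 0.833

0.833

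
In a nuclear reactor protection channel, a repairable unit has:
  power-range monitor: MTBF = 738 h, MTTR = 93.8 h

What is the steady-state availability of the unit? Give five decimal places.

A(power-range monitor) = MTBF/(MTBF+MTTR) = 738/(738+93.8) = 0.88723

0.88723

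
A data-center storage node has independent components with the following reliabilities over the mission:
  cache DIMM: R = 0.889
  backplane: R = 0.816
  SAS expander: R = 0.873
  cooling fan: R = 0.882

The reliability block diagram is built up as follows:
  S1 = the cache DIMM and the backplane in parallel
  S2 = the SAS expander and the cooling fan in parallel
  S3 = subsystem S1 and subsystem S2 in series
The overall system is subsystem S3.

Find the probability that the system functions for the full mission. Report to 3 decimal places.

0.965

Parallel (cache DIMM and backplane): 1 − (1 − 0.88900)(1 − 0.81600) = 0.97958
Parallel (SAS expander and cooling fan): 1 − (1 − 0.87300)(1 − 0.88200) = 0.98501
Series ([0.97958] and [0.98501]): 0.97958 × 0.98501 = 0.965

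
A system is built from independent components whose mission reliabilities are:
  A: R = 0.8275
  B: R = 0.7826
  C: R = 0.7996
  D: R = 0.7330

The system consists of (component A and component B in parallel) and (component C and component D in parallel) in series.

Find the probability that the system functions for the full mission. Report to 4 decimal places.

Parallel (A and B): 1 − (1 − 0.827500)(1 − 0.782600) = 0.962499
Parallel (C and D): 1 − (1 − 0.799600)(1 − 0.733000) = 0.946493
Series ([0.962499] and [0.946493]): 0.962499 × 0.946493 = 0.9110

0.9110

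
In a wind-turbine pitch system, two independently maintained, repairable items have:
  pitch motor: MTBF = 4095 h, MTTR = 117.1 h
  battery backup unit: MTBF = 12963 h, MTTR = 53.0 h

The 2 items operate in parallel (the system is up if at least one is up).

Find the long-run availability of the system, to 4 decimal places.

0.9999

A(pitch motor) = MTBF/(MTBF+MTTR) = 4095/(4095+117.1) = 0.972199
A(battery backup unit) = MTBF/(MTBF+MTTR) = 12963/(12963+53.0) = 0.995928
Parallel availability: 1 − (1 − 0.972199)(1 − 0.995928) = 0.9999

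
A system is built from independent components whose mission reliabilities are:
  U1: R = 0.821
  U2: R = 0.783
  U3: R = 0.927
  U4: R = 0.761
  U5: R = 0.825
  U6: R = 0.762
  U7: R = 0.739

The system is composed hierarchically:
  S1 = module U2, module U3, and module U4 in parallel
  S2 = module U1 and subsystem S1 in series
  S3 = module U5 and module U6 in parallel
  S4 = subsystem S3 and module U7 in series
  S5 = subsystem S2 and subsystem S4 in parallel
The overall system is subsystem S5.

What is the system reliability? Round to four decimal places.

Parallel (U2, U3, and U4): 1 − (1 − 0.783000)(1 − 0.927000)(1 − 0.761000) = 0.996214
Series (U1 and [0.996214]): 0.821000 × 0.996214 = 0.817892
Parallel (U5 and U6): 1 − (1 − 0.825000)(1 − 0.762000) = 0.958350
Series ([0.958350] and U7): 0.958350 × 0.739000 = 0.708221
Parallel ([0.817892] and [0.708221]): 1 − (1 − 0.817892)(1 − 0.708221) = 0.9469

0.9469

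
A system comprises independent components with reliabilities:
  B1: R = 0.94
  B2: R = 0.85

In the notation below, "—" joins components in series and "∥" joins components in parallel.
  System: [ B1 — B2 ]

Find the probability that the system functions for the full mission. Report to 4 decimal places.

Series (B1 and B2): 0.940000 × 0.850000 = 0.7990

0.7990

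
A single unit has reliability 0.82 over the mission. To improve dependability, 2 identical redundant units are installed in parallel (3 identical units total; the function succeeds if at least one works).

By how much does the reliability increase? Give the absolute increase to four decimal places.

R_before = 0.82
R_after = 1 − (1 − 0.82)^3 = 0.9942
ΔR = 0.9942 − 0.82 = 0.1742

0.1742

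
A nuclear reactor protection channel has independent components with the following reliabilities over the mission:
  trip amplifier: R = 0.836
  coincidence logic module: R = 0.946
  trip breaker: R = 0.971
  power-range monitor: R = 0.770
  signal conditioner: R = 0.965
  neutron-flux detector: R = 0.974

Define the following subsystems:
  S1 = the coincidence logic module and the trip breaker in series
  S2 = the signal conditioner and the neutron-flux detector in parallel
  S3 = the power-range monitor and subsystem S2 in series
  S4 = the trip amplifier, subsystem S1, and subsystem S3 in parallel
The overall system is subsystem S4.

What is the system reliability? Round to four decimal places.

0.9969

Series (coincidence logic module and trip breaker): 0.946000 × 0.971000 = 0.918566
Parallel (signal conditioner and neutron-flux detector): 1 − (1 − 0.965000)(1 − 0.974000) = 0.999090
Series (power-range monitor and [0.999090]): 0.770000 × 0.999090 = 0.769299
Parallel (trip amplifier, [0.918566], and [0.769299]): 1 − (1 − 0.836000)(1 − 0.918566)(1 − 0.769299) = 0.9969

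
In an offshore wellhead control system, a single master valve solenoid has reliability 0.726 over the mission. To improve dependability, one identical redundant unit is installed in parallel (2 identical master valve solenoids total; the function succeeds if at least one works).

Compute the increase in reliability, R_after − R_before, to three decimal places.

R_before = 0.726
R_after = 1 − (1 − 0.726)^2 = 0.925
ΔR = 0.925 − 0.726 = 0.199

0.199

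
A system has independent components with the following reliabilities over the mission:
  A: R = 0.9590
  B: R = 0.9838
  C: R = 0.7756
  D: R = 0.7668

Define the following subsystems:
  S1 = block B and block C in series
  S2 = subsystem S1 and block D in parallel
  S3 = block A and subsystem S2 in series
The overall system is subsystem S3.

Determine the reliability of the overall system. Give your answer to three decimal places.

Series (B and C): 0.98380 × 0.77560 = 0.76304
Parallel ([0.76304] and D): 1 − (1 − 0.76304)(1 − 0.76680) = 0.94474
Series (A and [0.94474]): 0.95900 × 0.94474 = 0.906

0.906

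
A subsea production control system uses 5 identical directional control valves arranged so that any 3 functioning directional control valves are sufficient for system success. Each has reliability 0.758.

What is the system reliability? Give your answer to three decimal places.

0.905

R = Σ_{i=3}^{5} C(5,i) p^i (1−p)^{5−i} with p = 0.758
C(5,3)·0.758^3·0.242^2 = 0.25506
C(5,4)·0.758^4·0.242^1 = 0.39945
C(5,5)·0.758^5·0.242^0 = 0.25023
Sum = 0.905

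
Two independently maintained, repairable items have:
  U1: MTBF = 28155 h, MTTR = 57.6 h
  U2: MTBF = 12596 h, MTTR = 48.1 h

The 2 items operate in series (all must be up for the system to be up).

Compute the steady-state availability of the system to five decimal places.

0.99416

A(U1) = MTBF/(MTBF+MTTR) = 28155/(28155+57.6) = 0.997958
A(U2) = MTBF/(MTBF+MTTR) = 12596/(12596+48.1) = 0.996196
Series availability: 0.997958 × 0.996196 = 0.99416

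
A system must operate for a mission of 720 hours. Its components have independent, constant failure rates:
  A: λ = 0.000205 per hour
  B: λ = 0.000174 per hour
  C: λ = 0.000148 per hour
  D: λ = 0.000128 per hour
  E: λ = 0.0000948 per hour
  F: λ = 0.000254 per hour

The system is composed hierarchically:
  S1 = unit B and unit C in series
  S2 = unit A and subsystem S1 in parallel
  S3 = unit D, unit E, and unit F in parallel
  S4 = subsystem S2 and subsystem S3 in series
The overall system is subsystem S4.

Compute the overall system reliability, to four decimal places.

0.9707

R(A) = exp(−0.000205 × 720) = 0.862776
R(B) = exp(−0.000174 × 720) = 0.882250
R(C) = exp(−0.000148 × 720) = 0.898921
R(D) = exp(−0.000128 × 720) = 0.911959
R(E) = exp(−0.0000948 × 720) = 0.934021
R(F) = exp(−0.000254 × 720) = 0.832868
Series (B and C): 0.882250 × 0.898921 = 0.793073
Parallel (A and [0.793073]): 1 − (1 − 0.862776)(1 − 0.793073) = 0.971605
Parallel (D, E, and F): 1 − (1 − 0.911959)(1 − 0.934021)(1 − 0.832868) = 0.999029
Series ([0.971605] and [0.999029]): 0.971605 × 0.999029 = 0.9707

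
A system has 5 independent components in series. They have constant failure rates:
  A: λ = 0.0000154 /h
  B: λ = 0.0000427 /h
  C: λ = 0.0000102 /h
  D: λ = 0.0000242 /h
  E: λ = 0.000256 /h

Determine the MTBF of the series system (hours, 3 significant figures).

2870

Series of exponential components: λ_sys = Σ λ_i
λ_sys = 0.0000154 + 0.0000427 + 0.0000102 + 0.0000242 + 0.000256 = 3.4850e-04 /h
MTBF = 1 / λ_sys = 2870 h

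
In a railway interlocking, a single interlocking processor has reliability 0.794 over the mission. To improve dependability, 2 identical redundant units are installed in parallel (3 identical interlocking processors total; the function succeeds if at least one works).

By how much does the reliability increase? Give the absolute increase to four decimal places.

0.1973

R_before = 0.794
R_after = 1 − (1 − 0.794)^3 = 0.9913
ΔR = 0.9913 − 0.794 = 0.1973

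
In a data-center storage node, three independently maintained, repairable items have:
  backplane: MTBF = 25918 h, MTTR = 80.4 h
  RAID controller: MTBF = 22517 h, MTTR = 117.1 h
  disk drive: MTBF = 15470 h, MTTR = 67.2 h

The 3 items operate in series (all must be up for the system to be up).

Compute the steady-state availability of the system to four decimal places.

A(backplane) = MTBF/(MTBF+MTTR) = 25918/(25918+80.4) = 0.996908
A(RAID controller) = MTBF/(MTBF+MTTR) = 22517/(22517+117.1) = 0.994826
A(disk drive) = MTBF/(MTBF+MTTR) = 15470/(15470+67.2) = 0.995675
Series availability: 0.996908 × 0.994826 × 0.995675 = 0.9875

0.9875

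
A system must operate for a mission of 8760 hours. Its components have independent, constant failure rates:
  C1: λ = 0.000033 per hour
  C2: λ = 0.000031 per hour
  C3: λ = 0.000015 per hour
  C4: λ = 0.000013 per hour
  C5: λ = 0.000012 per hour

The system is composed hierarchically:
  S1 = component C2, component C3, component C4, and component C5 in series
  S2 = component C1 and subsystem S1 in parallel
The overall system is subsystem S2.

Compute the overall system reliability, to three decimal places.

R(C1) = exp(−0.000033 × 8760) = 0.74895
R(C2) = exp(−0.000031 × 8760) = 0.76219
R(C3) = exp(−0.000015 × 8760) = 0.87687
R(C4) = exp(−0.000013 × 8760) = 0.89237
R(C5) = exp(−0.000012 × 8760) = 0.90022
Series (C2, C3, C4, and C5): 0.76219 × 0.87687 × 0.89237 × 0.90022 = 0.53690
Parallel (C1 and [0.53690]): 1 − (1 − 0.74895)(1 − 0.53690) = 0.884

0.884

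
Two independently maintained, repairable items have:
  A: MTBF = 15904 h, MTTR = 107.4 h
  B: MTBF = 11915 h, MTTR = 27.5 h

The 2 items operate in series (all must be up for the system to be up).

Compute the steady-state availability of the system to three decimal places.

0.991

A(A) = MTBF/(MTBF+MTTR) = 15904/(15904+107.4) = 0.993292
A(B) = MTBF/(MTBF+MTTR) = 11915/(11915+27.5) = 0.997697
Series availability: 0.993292 × 0.997697 = 0.991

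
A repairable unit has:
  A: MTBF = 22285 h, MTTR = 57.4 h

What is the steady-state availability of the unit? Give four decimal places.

A(A) = MTBF/(MTBF+MTTR) = 22285/(22285+57.4) = 0.9974

0.9974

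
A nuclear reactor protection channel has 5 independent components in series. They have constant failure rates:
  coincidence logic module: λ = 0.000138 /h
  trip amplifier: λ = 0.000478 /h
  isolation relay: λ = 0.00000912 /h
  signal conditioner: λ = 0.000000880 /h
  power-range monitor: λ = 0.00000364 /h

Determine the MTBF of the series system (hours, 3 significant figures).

Series of exponential components: λ_sys = Σ λ_i
λ_sys = 0.000138 + 0.000478 + 0.00000912 + 0.000000880 + 0.00000364 = 6.2964e-04 /h
MTBF = 1 / λ_sys = 1590 h

1590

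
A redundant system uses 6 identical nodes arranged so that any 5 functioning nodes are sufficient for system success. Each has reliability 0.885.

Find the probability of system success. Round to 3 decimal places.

R = Σ_{i=5}^{6} C(6,i) p^i (1−p)^{6−i} with p = 0.885
C(6,5)·0.885^5·0.115^1 = 0.37460
C(6,6)·0.885^6·0.115^0 = 0.48046
Sum = 0.855

0.855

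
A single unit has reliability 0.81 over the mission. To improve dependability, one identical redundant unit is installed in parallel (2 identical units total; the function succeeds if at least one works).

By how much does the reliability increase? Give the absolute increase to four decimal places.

R_before = 0.81
R_after = 1 − (1 − 0.81)^2 = 0.9639
ΔR = 0.9639 − 0.81 = 0.1539

0.1539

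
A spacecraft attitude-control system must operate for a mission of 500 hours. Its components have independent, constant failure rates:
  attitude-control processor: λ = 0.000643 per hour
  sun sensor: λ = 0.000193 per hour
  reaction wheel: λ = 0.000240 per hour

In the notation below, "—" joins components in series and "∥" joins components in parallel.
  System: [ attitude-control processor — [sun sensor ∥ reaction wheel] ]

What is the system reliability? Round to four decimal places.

R(attitude-control processor) = exp(−0.000643 × 500) = 0.725061
R(sun sensor) = exp(−0.000193 × 500) = 0.908010
R(reaction wheel) = exp(−0.000240 × 500) = 0.886920
Parallel (sun sensor and reaction wheel): 1 − (1 − 0.908010)(1 − 0.886920) = 0.989598
Series (attitude-control processor and [0.989598]): 0.725061 × 0.989598 = 0.7175

0.7175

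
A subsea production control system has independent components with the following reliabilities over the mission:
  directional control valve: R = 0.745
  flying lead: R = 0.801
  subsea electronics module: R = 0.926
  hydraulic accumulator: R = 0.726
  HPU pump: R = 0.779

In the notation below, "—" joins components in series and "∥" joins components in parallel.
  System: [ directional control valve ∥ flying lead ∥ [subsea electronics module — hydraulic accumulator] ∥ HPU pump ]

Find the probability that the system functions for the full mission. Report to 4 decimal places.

0.9963

Series (subsea electronics module and hydraulic accumulator): 0.926000 × 0.726000 = 0.672276
Parallel (directional control valve, flying lead, [0.672276], and HPU pump): 1 − (1 − 0.745000)(1 − 0.801000)(1 − 0.672276)(1 − 0.779000) = 0.9963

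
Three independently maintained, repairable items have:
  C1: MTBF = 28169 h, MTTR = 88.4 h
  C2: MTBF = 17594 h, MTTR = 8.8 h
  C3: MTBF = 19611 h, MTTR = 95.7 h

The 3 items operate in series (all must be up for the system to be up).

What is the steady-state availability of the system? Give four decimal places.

0.9915

A(C1) = MTBF/(MTBF+MTTR) = 28169/(28169+88.4) = 0.996872
A(C2) = MTBF/(MTBF+MTTR) = 17594/(17594+8.8) = 0.999500
A(C3) = MTBF/(MTBF+MTTR) = 19611/(19611+95.7) = 0.995144
Series availability: 0.996872 × 0.999500 × 0.995144 = 0.9915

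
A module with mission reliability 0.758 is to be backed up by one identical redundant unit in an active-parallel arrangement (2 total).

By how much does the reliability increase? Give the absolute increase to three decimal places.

0.183

R_before = 0.758
R_after = 1 − (1 − 0.758)^2 = 0.941
ΔR = 0.941 − 0.758 = 0.183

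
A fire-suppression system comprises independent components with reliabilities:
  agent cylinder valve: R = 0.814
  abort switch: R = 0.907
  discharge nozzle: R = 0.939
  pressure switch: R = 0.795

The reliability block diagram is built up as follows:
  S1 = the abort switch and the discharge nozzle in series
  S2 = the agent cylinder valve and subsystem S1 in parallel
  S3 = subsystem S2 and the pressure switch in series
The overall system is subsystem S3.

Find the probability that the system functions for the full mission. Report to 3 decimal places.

0.773

Series (abort switch and discharge nozzle): 0.90700 × 0.93900 = 0.85167
Parallel (agent cylinder valve and [0.85167]): 1 − (1 − 0.81400)(1 − 0.85167) = 0.97241
Series ([0.97241] and pressure switch): 0.97241 × 0.79500 = 0.773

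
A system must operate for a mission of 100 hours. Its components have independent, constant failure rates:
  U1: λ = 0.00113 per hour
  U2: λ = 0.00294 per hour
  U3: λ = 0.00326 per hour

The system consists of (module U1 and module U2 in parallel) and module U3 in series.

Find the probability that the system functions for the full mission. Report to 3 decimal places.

R(U1) = exp(−0.00113 × 100) = 0.89315
R(U2) = exp(−0.00294 × 100) = 0.74528
R(U3) = exp(−0.00326 × 100) = 0.72181
Parallel (U1 and U2): 1 − (1 − 0.89315)(1 − 0.74528) = 0.97278
Series ([0.97278] and U3): 0.97278 × 0.72181 = 0.702

0.702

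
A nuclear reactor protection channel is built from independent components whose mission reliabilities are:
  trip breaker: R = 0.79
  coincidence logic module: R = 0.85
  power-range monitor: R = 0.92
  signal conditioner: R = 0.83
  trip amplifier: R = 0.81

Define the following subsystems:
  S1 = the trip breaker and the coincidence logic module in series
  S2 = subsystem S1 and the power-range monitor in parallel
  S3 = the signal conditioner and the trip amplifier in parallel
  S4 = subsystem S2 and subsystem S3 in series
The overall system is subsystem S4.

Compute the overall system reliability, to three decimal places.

Series (trip breaker and coincidence logic module): 0.79000 × 0.85000 = 0.67150
Parallel ([0.67150] and power-range monitor): 1 − (1 − 0.67150)(1 − 0.92000) = 0.97372
Parallel (signal conditioner and trip amplifier): 1 − (1 − 0.83000)(1 − 0.81000) = 0.96770
Series ([0.97372] and [0.96770]): 0.97372 × 0.96770 = 0.942

0.942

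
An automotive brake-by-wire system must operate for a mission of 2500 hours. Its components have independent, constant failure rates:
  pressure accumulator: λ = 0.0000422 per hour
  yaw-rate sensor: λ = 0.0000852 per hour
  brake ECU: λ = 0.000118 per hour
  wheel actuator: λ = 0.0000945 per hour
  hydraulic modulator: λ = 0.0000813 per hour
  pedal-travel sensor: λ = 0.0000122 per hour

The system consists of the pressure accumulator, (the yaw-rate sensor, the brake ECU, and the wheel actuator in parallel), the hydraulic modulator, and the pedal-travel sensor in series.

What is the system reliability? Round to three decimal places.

0.705

R(pressure accumulator) = exp(−0.0000422 × 2500) = 0.89987
R(yaw-rate sensor) = exp(−0.0000852 × 2500) = 0.80816
R(brake ECU) = exp(−0.000118 × 2500) = 0.74453
R(wheel actuator) = exp(−0.0000945 × 2500) = 0.78958
R(hydraulic modulator) = exp(−0.0000813 × 2500) = 0.81607
R(pedal-travel sensor) = exp(−0.0000122 × 2500) = 0.96996
Parallel (yaw-rate sensor, brake ECU, and wheel actuator): 1 − (1 − 0.80816)(1 − 0.74453)(1 − 0.78958) = 0.98969
Series (pressure accumulator, [0.98969], hydraulic modulator, and pedal-travel sensor): 0.89987 × 0.98969 × 0.81607 × 0.96996 = 0.705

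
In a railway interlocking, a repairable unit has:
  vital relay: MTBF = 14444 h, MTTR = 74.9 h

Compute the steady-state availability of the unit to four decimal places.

0.9948

A(vital relay) = MTBF/(MTBF+MTTR) = 14444/(14444+74.9) = 0.9948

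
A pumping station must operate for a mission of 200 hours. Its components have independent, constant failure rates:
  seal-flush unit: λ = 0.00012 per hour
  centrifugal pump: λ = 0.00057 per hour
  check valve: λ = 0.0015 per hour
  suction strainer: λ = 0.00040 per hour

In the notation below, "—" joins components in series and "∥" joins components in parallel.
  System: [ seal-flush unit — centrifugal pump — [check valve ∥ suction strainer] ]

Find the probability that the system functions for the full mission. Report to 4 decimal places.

R(seal-flush unit) = exp(−0.00012 × 200) = 0.976286
R(centrifugal pump) = exp(−0.00057 × 200) = 0.892258
R(check valve) = exp(−0.0015 × 200) = 0.740818
R(suction strainer) = exp(−0.00040 × 200) = 0.923116
Parallel (check valve and suction strainer): 1 − (1 − 0.740818)(1 − 0.923116) = 0.980073
Series (seal-flush unit, centrifugal pump, and [0.980073]): 0.976286 × 0.892258 × 0.980073 = 0.8537

0.8537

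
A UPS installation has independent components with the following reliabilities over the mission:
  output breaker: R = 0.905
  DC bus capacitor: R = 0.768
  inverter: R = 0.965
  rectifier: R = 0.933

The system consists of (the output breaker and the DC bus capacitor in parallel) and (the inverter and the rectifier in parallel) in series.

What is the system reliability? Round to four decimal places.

0.9757

Parallel (output breaker and DC bus capacitor): 1 − (1 − 0.905000)(1 − 0.768000) = 0.977960
Parallel (inverter and rectifier): 1 − (1 − 0.965000)(1 − 0.933000) = 0.997655
Series ([0.977960] and [0.997655]): 0.977960 × 0.997655 = 0.9757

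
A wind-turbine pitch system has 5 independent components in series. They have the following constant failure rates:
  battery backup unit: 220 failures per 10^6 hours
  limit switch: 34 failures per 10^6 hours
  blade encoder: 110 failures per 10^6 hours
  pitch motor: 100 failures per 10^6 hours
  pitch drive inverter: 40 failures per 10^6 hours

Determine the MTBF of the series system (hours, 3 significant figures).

Series of exponential components: λ_sys = Σ λ_i
λ_sys = 0.00022 + 0.000034 + 0.00011 + 0.00010 + 0.000040 = 5.0400e-04 /h
MTBF = 1 / λ_sys = 1980 h

1980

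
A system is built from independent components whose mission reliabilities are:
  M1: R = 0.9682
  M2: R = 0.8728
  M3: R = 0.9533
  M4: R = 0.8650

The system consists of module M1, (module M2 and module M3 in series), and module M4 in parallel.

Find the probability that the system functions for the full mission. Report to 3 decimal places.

0.999

Series (M2 and M3): 0.87280 × 0.95330 = 0.83204
Parallel (M1, [0.83204], and M4): 1 − (1 − 0.96820)(1 − 0.83204)(1 − 0.86500) = 0.999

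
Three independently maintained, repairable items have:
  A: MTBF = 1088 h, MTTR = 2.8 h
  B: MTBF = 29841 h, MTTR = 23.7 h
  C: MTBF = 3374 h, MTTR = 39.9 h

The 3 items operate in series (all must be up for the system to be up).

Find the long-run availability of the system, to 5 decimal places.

0.98499

A(A) = MTBF/(MTBF+MTTR) = 1088/(1088+2.8) = 0.997433
A(B) = MTBF/(MTBF+MTTR) = 29841/(29841+23.7) = 0.999206
A(C) = MTBF/(MTBF+MTTR) = 3374/(3374+39.9) = 0.988312
Series availability: 0.997433 × 0.999206 × 0.988312 = 0.98499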